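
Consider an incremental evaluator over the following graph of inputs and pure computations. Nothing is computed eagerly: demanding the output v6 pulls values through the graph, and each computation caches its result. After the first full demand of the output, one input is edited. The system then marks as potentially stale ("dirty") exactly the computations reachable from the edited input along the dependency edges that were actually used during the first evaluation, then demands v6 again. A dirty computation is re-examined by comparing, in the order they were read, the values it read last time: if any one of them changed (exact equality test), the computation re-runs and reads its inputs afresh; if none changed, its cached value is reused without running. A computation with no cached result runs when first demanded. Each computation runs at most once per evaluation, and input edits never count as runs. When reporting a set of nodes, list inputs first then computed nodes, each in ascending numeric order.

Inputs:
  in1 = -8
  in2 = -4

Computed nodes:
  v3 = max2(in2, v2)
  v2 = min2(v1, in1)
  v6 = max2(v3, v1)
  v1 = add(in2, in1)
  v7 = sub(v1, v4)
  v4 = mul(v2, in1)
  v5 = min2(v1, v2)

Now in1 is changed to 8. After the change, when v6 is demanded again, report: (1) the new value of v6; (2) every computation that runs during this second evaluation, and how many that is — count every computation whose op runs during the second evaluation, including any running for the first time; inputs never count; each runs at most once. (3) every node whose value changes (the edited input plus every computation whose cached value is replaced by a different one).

v6 now evaluates to 4.
Run set: v1, v2, v3, v6 (4 run).
Changed values: in1, v1, v2, v3, v6.

Initial pass — values computed on the first demand:
  v1 = add(-4, -8) = -12
  v2 = min2(-12, -8) = -12
  v3 = max2(-4, -12) = -4
  v6 = max2(-4, -12) = -4

Second demand — change propagation:
  v1: re-runs because in1 -8->8; new result 4.
  v2: re-runs because v1 -12->4; in1 -8->8; new result 4.
  v3: re-runs because v2 -12->4; new result 4.
  v6: re-runs because v3 -4->4; v1 -12->4; new result 4.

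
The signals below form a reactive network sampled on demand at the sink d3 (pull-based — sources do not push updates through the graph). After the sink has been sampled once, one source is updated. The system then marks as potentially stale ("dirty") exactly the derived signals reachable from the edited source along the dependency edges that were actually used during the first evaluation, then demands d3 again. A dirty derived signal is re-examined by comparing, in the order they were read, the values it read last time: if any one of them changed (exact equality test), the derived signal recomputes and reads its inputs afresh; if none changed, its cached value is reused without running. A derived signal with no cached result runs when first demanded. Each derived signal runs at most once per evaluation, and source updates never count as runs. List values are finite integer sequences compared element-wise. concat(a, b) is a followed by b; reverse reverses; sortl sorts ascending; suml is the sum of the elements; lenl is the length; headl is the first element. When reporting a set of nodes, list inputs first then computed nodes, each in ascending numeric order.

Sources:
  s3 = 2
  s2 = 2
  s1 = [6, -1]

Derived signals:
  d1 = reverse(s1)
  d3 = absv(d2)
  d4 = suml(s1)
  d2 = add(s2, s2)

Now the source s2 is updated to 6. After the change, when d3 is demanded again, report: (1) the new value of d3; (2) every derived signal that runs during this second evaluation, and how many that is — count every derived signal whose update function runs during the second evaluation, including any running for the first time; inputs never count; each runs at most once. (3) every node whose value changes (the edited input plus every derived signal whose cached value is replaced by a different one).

d3 now evaluates to 12.
Run set: d2, d3 (2 run).
Changed values: s2, d2, d3.

Initial pass — values computed on the first demand:
  d2 = add(2, 2) = 4
  d3 = absv(4) = 4

Second demand — change propagation:
  d2: re-runs because s2 2->6; s2 2->6; new result 12.
  d3: re-runs because d2 4->12; new result 12.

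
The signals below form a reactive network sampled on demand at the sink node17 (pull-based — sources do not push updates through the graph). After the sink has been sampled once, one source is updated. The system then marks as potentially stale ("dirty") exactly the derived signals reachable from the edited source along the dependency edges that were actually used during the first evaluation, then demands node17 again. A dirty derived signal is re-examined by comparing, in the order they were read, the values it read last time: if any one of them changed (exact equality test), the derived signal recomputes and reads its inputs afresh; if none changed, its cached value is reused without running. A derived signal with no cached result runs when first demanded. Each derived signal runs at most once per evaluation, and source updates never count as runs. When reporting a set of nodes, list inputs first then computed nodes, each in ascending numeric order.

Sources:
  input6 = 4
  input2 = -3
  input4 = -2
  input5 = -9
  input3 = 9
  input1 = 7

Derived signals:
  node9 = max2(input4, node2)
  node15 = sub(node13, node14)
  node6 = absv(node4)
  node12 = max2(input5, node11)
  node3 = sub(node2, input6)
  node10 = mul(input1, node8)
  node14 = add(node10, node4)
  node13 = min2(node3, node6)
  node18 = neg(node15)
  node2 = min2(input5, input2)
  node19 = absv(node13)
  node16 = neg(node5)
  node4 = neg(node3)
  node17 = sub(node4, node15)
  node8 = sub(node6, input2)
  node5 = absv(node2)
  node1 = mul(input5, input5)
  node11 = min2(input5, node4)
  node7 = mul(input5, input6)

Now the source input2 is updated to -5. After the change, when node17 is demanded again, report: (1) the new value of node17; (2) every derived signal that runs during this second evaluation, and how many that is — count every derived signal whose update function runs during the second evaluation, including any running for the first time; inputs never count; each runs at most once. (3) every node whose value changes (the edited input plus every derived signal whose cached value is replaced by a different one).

node17 now evaluates to 165.
Run set: node2, node8, node10, node14, node15, node17 (6 run).
Changed values: input2, node8, node10, node14, node15, node17.
The important point: at node3 every value read last time is unchanged, so the dirty flag clears without a run.

Initial pass — values computed on the first demand:
  node2 = min2(-9, -3) = -9
  node3 = sub(-9, 4) = -13
  node4 = neg(-13) = 13
  node6 = absv(13) = 13
  node8 = sub(13, -3) = 16
  node10 = mul(7, 16) = 112
  node13 = min2(-13, 13) = -13
  node14 = add(112, 13) = 125
  node15 = sub(-13, 125) = -138
  node17 = sub(13, -138) = 151

Second demand — change propagation:
  node2: re-runs because input2 -3->-5; new result -9 (unchanged).
  node3: re-examined; everything it read last time is the same (node2 unchanged, input6 unchanged) — cache -13 kept, no run.
  node4: re-examined; everything it read last time is the same (node3 unchanged) — cache 13 kept, no run.
  node6: re-examined; everything it read last time is the same (node4 unchanged) — cache 13 kept, no run.
  node8: re-runs because input2 -3->-5; new result 18.
  node10: re-runs because node8 16->18; new result 126.
  node13: re-examined; everything it read last time is the same (node3 unchanged, node6 unchanged) — cache -13 kept, no run.
  node14: re-runs because node10 112->126; new result 139.
  node15: re-runs because node14 125->139; new result -152.
  node17: re-runs because node15 -138->-152; new result 165.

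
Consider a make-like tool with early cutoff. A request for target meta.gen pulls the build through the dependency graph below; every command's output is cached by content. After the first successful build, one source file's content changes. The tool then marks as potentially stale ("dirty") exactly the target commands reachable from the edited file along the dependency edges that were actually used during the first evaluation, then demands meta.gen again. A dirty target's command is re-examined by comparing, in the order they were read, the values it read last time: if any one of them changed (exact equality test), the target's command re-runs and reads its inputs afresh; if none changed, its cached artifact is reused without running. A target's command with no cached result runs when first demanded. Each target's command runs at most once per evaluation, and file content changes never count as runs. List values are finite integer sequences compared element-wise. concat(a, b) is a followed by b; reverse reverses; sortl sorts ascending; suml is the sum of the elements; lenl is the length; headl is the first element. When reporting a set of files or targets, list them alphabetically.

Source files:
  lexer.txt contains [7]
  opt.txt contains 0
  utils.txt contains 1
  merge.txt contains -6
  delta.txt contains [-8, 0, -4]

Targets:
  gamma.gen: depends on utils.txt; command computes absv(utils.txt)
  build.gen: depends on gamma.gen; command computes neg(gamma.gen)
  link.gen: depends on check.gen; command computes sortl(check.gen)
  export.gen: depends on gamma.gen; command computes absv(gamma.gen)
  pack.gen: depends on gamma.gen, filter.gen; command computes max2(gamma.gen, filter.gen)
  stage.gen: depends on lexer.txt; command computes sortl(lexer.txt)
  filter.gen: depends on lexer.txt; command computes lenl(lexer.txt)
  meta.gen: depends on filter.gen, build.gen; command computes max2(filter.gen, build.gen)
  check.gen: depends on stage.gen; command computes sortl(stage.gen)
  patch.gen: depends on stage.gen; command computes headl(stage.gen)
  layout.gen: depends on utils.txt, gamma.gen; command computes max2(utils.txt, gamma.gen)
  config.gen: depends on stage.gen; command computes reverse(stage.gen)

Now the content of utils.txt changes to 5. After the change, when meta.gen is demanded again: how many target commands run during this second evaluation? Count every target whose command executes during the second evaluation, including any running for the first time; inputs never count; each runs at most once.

First demand of the output computes:
  filter.gen = lenl([7]) = 1
  gamma.gen = absv(1) = 1
  build.gen = neg(1) = -1
  meta.gen = max2(1, -1) = 1

After the edit, cleaning proceeds:
  gamma.gen: a read changed (utils.txt 1->5) — executes, giving 5.
  build.gen: a read changed (gamma.gen 1->5) — executes, giving -5.
  meta.gen: a read changed (build.gen -1->-5) — executes, giving 1 — identical to its old value.

3 target commands run: build.gen, gamma.gen, meta.gen.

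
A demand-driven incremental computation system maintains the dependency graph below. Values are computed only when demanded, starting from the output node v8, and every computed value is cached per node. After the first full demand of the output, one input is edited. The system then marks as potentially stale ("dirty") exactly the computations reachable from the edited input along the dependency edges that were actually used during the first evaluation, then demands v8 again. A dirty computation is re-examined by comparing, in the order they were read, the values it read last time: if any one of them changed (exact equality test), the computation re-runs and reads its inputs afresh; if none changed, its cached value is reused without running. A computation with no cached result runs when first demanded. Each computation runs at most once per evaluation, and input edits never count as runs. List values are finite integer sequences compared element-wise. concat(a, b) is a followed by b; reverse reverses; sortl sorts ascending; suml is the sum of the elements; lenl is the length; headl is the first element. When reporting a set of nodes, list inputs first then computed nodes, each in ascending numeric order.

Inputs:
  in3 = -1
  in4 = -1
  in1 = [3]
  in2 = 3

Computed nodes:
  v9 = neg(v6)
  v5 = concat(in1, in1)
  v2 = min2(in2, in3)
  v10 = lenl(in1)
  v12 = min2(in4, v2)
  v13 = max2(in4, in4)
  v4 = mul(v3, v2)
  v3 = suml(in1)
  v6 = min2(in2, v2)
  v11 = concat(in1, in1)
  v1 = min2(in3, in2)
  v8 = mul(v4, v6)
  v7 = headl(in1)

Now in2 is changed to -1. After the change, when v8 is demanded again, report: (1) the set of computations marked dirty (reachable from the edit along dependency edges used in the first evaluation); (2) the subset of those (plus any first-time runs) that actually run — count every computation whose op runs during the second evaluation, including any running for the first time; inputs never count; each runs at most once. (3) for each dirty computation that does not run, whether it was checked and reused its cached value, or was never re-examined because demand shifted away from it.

Marked dirty: v2, v4, v6, v8.
Computations that run: v2, v6 — 2 in total.
Checked but reused from cache: v4, v8.
Key observation: the cutoff stops propagation at v4 — its inputs' values are unchanged, so it reuses its cache.

First evaluation (everything demanded from the output):
  v2 = min2(3, -1) = -1
  v3 = suml([3]) = 3
  v4 = mul(3, -1) = -3
  v6 = min2(3, -1) = -1
  v8 = mul(-3, -1) = 3

Propagation after the edit:
  v2: runs — in2 3->-1; result -1 (same value as before).
  v4: checked — values it read are unchanged (v3 unchanged, v2 unchanged); reused cached -3 without running.
  v6: runs — in2 3->-1; result -1 (same value as before).
  v8: checked — values it read are unchanged (v4 unchanged, v6 unchanged); reused cached 3 without running.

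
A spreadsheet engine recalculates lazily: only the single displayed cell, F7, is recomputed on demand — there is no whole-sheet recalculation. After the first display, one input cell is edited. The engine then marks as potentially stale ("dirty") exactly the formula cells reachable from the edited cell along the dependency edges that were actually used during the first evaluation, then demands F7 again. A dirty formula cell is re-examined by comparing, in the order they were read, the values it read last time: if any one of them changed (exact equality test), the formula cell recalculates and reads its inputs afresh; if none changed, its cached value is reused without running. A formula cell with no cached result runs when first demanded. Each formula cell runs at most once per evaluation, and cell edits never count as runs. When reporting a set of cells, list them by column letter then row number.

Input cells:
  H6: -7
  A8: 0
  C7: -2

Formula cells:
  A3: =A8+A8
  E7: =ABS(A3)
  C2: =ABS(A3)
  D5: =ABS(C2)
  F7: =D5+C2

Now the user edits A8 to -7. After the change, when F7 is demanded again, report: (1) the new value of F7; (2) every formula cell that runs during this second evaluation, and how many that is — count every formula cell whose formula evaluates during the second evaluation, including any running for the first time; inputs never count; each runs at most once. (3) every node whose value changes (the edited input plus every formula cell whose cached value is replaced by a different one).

New value of F7: 28.
Formula cells that run: A3, C2, D5, F7 — 4 in total.
Values that change: A3, A8, C2, D5, F7.

First evaluation (everything demanded from the output):
  A3 = 0 + 0 = 0
  C2 = ABS(0) = 0
  D5 = ABS(0) = 0
  F7 = 0 + 0 = 0

Propagation after the edit:
  A3: runs — A8 0->-7; A8 0->-7; result -14.
  C2: runs — A3 0->-14; result 14.
  D5: runs — C2 0->14; result 14.
  F7: runs — D5 0->14; C2 0->14; result 28.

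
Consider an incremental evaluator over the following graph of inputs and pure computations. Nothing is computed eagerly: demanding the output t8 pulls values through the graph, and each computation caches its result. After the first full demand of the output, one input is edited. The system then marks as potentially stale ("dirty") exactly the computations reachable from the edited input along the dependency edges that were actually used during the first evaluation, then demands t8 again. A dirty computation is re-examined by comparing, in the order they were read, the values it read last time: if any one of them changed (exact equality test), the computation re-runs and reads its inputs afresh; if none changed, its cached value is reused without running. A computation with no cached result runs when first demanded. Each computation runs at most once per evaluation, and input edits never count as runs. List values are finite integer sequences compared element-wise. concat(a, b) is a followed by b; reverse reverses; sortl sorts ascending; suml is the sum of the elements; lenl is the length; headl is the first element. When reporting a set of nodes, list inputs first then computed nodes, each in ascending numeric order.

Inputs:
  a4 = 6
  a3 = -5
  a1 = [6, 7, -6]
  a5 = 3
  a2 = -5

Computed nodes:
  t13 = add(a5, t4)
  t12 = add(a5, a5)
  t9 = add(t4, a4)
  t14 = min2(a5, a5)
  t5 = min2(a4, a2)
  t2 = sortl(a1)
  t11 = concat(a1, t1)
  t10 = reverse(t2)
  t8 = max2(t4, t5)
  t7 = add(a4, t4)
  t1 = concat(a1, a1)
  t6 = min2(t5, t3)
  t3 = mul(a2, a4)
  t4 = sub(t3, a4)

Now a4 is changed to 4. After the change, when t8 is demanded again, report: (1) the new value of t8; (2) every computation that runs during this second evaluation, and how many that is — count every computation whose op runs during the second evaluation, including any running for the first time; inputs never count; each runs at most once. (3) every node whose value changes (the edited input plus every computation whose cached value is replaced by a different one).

Initial pass — values computed on the first demand:
  t3 = mul(-5, 6) = -30
  t4 = sub(-30, 6) = -36
  t5 = min2(6, -5) = -5
  t8 = max2(-36, -5) = -5

Second demand — change propagation:
  t3: re-runs because a4 6->4; new result -20.
  t4: re-runs because t3 -30->-20; a4 6->4; new result -24.
  t5: re-runs because a4 6->4; new result -5 (unchanged).
  t8: re-runs because t4 -36->-24; new result -5 (unchanged).

t8 now evaluates to -5.
Run set: t3, t4, t5, t8 (4 run).
Changed values: a4, t3, t4.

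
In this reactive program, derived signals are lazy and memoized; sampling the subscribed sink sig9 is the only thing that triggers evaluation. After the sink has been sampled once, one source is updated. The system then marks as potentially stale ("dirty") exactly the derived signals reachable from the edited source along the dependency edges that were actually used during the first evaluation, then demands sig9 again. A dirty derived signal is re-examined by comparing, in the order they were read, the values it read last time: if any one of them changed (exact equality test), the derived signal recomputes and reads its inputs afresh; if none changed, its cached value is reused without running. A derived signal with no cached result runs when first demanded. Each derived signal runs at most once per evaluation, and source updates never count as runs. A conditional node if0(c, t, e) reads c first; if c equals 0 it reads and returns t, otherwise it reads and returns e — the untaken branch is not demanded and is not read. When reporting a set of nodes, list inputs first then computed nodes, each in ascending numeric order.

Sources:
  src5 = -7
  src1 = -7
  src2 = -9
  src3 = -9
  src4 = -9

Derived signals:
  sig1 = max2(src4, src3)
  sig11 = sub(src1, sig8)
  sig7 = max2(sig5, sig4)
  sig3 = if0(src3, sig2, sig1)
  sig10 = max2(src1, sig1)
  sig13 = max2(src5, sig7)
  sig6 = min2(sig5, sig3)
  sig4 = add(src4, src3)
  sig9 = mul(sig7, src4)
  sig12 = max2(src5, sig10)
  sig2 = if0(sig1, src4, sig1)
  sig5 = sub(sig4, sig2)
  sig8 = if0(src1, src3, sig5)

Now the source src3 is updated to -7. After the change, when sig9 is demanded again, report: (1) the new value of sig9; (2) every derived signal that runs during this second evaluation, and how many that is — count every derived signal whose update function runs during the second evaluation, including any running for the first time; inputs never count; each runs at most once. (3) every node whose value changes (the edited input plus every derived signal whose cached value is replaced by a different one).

First demand of the output computes:
  sig1 = max2(-9, -9) = -9
  sig2 = if0(sig1=-9 -> else branch sig1) = -9
  sig4 = add(-9, -9) = -18
  sig5 = sub(-18, -9) = -9
  sig7 = max2(-9, -18) = -9
  sig9 = mul(-9, -9) = 81

After the edit, cleaning proceeds:
  sig1: a read changed (src3 -9->-7) — executes, giving -7.
  sig2: a read changed (sig1 -9->-7; sig1 -9->-7) — executes, giving -7.
  sig4: a read changed (src3 -9->-7) — executes, giving -16.
  sig5: a read changed (sig4 -18->-16; sig2 -9->-7) — executes, giving -9 — identical to its old value.
  sig7: a read changed (sig4 -18->-16) — executes, giving -9 — identical to its old value.
  sig9: dirty, but its reads are unchanged (sig7 unchanged, src4 unchanged); cached 81 stands.

Note where the cutoff bites: sig9 is checked, finds nothing changed, and keeps its cache.

Demanding sig9 again yields 81.
5 derived signals run: sig1, sig2, sig4, sig5, sig7.
The nodes whose values change: src3, sig1, sig2, sig4.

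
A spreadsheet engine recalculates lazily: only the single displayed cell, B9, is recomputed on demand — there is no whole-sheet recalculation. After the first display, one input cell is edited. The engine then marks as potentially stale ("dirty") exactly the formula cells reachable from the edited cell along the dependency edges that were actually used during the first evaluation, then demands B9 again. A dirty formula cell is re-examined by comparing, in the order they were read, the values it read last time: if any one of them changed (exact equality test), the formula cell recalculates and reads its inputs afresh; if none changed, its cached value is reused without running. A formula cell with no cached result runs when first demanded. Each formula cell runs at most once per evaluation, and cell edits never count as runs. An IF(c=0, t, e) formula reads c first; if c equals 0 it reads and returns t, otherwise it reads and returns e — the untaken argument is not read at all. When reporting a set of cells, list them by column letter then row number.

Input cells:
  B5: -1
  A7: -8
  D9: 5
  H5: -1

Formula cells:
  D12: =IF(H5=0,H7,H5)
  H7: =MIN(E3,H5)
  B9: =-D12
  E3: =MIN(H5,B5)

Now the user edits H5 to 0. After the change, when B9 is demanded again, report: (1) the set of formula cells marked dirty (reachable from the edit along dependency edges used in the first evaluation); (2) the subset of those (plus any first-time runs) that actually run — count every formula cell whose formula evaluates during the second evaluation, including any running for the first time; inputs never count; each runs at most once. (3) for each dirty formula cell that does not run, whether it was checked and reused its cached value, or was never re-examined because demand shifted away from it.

First evaluation (everything demanded from the output):
  D12 = IF(H5=0: H5=-1 -> else branch H5) = -1
  B9 = -(-1) = 1

Propagation after the edit:
  E3: demanded for the first time — runs, produces -1.
  H7: demanded for the first time — runs, produces -1.
  D12: runs — H5 -1->0; H5 -1->0; result -1 (same value as before).
  B9: checked — values it read are unchanged (D12 unchanged); reused cached 1 without running.

Key observation: a condition flipped, so demand reaches new nodes — E3, H7 run for the first time.

Marked dirty: B9, D12.
Formula cells that run: D12, E3, H7 — 3 in total.
Checked but reused from cache: B9.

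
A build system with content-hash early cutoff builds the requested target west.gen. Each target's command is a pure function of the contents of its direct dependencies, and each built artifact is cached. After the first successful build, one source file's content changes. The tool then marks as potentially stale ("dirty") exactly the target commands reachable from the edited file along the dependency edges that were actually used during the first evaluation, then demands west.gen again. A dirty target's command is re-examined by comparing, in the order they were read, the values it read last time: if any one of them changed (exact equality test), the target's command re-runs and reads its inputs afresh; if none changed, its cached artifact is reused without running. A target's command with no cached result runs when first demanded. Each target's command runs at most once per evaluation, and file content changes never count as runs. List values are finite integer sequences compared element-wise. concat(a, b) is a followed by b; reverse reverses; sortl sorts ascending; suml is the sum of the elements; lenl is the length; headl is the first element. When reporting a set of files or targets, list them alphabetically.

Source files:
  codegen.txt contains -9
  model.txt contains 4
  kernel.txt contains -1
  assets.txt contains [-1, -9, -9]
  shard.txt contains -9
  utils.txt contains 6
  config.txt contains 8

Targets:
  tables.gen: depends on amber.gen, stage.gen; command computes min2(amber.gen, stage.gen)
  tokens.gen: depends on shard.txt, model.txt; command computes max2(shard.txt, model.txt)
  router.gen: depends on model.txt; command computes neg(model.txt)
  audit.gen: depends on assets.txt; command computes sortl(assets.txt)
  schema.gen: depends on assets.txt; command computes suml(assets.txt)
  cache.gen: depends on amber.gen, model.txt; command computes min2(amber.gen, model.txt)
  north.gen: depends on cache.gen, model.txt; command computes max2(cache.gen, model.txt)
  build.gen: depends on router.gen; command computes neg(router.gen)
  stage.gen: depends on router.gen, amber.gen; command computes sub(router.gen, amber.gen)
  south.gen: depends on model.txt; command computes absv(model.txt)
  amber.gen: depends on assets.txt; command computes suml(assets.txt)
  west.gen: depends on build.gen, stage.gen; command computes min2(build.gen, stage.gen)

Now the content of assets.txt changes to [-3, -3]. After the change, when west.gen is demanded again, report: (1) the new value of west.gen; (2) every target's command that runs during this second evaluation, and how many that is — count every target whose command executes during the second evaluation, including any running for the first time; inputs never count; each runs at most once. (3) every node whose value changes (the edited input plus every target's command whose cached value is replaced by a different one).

New value of west.gen: 2.
Target commands that run: amber.gen, stage.gen, west.gen — 3 in total.
Values that change: amber.gen, assets.txt, stage.gen, west.gen.

First evaluation (everything demanded from the output):
  amber.gen = suml([-1, -9, -9]) = -19
  router.gen = neg(4) = -4
  build.gen = neg(-4) = 4
  stage.gen = sub(-4, -19) = 15
  west.gen = min2(4, 15) = 4

Propagation after the edit:
  amber.gen: runs — assets.txt [-1, -9, -9]->[-3, -3]; result -6.
  stage.gen: runs — amber.gen -19->-6; result 2.
  west.gen: runs — stage.gen 15->2; result 2.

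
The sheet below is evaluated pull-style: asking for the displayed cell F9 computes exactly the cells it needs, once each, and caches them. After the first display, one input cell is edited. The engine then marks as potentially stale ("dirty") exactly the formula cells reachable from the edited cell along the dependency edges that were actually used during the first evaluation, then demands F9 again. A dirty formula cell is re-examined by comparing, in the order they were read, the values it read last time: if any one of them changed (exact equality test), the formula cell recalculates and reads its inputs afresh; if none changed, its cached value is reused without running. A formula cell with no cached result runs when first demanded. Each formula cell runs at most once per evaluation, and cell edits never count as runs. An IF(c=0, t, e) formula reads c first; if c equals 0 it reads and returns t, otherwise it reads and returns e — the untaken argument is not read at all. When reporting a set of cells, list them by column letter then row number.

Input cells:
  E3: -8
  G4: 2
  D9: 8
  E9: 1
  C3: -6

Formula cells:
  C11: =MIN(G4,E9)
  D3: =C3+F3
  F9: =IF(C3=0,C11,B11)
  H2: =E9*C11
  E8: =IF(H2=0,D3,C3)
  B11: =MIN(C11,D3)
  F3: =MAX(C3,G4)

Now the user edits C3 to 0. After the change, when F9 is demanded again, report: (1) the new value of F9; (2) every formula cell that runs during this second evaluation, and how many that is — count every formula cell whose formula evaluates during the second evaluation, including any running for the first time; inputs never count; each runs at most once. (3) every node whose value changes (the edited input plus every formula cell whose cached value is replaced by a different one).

Demanding F9 again yields 1.
1 formula cells run: F9.
The nodes whose values change: C3, F9.
Note the branch switch — demand abandons B11, D3, F3, which are never re-examined.

First demand of the output computes:
  C11 = MIN(2, 1) = 1
  F3 = MAX(-6, 2) = 2
  D3 = -6 + 2 = -4
  B11 = MIN(1, -4) = -4
  F9 = IF(C3=0: C3=-6 -> else branch B11) = -4

After the edit, cleaning proceeds:
  F3: stays stale; no demand reaches it after the flip.
  D3: stays stale; no demand reaches it after the flip.
  B11: stays stale; no demand reaches it after the flip.
  F9: a read changed (C3 -6->0) — executes, giving 1.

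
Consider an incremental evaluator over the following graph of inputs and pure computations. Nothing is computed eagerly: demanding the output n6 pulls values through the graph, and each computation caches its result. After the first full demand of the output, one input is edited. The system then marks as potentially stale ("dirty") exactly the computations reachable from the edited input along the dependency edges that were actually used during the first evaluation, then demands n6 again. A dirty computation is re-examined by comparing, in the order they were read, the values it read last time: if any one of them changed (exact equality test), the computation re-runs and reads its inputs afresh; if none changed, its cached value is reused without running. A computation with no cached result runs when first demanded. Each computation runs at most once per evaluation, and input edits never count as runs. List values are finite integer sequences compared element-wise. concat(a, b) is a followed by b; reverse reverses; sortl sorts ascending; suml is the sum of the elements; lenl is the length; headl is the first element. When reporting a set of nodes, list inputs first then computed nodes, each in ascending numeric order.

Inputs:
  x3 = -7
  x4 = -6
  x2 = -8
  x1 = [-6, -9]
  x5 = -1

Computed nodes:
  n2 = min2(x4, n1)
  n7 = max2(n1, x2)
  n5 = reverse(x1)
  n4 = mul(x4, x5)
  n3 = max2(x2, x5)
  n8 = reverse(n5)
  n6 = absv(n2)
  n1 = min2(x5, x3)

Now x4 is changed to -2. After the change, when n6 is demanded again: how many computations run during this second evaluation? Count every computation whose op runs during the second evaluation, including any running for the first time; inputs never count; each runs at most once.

Run set: n2 (1 run).
The important point: n2 recomputes to an identical value, and the output ends up unchanged.

Initial pass — values computed on the first demand:
  n1 = min2(-1, -7) = -7
  n2 = min2(-6, -7) = -7
  n6 = absv(-7) = 7

Second demand — change propagation:
  n2: re-runs because x4 -6->-2; new result -7 (unchanged).
  n6: re-examined; everything it read last time is the same (n2 unchanged) — cache 7 kept, no run.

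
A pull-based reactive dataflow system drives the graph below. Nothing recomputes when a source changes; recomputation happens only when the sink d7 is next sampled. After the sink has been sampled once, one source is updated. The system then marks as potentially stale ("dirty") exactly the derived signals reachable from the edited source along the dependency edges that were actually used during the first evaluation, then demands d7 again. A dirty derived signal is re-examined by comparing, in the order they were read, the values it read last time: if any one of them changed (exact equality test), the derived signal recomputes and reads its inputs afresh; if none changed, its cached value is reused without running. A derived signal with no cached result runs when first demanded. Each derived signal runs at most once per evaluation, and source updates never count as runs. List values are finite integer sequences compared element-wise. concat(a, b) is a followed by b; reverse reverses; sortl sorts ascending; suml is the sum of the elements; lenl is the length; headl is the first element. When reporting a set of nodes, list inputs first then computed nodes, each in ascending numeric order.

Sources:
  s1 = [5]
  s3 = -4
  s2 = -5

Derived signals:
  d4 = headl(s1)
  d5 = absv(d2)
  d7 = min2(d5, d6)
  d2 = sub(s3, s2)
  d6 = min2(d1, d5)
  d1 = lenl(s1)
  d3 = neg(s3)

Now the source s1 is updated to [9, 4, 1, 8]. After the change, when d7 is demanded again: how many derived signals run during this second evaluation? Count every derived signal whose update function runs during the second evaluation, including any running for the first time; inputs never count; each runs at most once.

First evaluation (everything demanded from the output):
  d1 = lenl([5]) = 1
  d2 = sub(-4, -5) = 1
  d5 = absv(1) = 1
  d6 = min2(1, 1) = 1
  d7 = min2(1, 1) = 1

Propagation after the edit:
  d1: runs — s1 [5]->[9, 4, 1, 8]; result 4.
  d6: runs — d1 1->4; result 1 (same value as before).
  d7: checked — values it read are unchanged (d5 unchanged, d6 unchanged); reused cached 1 without running.

Key observation: the change is absorbed at d6 — it re-runs but produces the same value, and the output's value is unchanged.

Derived signals that run: d1, d6 — 2 in total.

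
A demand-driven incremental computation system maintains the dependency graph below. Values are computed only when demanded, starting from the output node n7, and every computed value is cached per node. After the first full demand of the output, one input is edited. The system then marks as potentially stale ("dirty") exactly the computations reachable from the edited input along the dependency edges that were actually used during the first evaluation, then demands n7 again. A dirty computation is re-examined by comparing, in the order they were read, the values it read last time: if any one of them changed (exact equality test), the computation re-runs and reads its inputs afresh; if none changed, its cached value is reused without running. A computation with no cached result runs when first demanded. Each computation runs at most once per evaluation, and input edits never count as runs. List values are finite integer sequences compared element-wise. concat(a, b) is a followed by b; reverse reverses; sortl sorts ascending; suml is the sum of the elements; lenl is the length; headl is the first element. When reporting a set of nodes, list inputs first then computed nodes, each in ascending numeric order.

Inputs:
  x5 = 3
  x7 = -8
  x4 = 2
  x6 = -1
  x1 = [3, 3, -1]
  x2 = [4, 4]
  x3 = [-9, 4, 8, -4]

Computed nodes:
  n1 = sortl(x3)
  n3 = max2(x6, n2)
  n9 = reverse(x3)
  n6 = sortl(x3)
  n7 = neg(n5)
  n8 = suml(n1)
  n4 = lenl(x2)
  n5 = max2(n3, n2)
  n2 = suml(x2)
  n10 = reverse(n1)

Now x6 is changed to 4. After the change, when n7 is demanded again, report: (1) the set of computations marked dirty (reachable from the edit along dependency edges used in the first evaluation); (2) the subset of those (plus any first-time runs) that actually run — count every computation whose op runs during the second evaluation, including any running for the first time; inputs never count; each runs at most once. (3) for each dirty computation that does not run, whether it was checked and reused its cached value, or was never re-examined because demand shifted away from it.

First evaluation (everything demanded from the output):
  n2 = suml([4, 4]) = 8
  n3 = max2(-1, 8) = 8
  n5 = max2(8, 8) = 8
  n7 = neg(8) = -8

Propagation after the edit:
  n3: runs — x6 -1->4; result 8 (same value as before).
  n5: checked — values it read are unchanged (n3 unchanged, n2 unchanged); reused cached 8 without running.
  n7: checked — values it read are unchanged (n5 unchanged); reused cached -8 without running.

Key observation: the change is absorbed at n3 — it re-runs but produces the same value, and the output's value is unchanged.

Marked dirty: n3, n5, n7.
Computations that run: n3 — 1 in total.
Checked but reused from cache: n5, n7.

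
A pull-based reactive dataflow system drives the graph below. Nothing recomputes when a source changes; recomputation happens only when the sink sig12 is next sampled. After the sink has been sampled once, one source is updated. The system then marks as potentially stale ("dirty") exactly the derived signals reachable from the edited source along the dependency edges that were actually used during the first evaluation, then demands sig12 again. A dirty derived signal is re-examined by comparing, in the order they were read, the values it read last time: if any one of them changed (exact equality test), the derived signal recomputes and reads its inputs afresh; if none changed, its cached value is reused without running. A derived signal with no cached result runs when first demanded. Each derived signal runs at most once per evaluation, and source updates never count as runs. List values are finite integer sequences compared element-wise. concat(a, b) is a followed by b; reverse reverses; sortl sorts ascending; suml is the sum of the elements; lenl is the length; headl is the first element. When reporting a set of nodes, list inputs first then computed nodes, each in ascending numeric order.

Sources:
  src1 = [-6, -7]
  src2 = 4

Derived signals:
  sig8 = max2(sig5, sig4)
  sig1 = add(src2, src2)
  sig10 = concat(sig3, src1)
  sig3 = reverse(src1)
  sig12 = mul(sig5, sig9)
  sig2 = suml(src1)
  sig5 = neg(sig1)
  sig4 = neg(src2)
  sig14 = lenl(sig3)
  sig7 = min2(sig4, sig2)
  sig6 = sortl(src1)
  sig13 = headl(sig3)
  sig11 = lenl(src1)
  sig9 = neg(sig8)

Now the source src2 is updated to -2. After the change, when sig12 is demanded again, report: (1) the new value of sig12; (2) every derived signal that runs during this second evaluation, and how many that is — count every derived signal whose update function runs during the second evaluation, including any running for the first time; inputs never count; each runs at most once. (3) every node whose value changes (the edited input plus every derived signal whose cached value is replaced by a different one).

New value of sig12: -16.
Derived signals that run: sig1, sig4, sig5, sig8, sig9, sig12 — 6 in total.
Values that change: src2, sig1, sig4, sig5, sig8, sig9, sig12.

First evaluation (everything demanded from the output):
  sig1 = add(4, 4) = 8
  sig4 = neg(4) = -4
  sig5 = neg(8) = -8
  sig8 = max2(-8, -4) = -4
  sig9 = neg(-4) = 4
  sig12 = mul(-8, 4) = -32

Propagation after the edit:
  sig1: runs — src2 4->-2; src2 4->-2; result -4.
  sig4: runs — src2 4->-2; result 2.
  sig5: runs — sig1 8->-4; result 4.
  sig8: runs — sig5 -8->4; sig4 -4->2; result 4.
  sig9: runs — sig8 -4->4; result -4.
  sig12: runs — sig5 -8->4; sig9 4->-4; result -16.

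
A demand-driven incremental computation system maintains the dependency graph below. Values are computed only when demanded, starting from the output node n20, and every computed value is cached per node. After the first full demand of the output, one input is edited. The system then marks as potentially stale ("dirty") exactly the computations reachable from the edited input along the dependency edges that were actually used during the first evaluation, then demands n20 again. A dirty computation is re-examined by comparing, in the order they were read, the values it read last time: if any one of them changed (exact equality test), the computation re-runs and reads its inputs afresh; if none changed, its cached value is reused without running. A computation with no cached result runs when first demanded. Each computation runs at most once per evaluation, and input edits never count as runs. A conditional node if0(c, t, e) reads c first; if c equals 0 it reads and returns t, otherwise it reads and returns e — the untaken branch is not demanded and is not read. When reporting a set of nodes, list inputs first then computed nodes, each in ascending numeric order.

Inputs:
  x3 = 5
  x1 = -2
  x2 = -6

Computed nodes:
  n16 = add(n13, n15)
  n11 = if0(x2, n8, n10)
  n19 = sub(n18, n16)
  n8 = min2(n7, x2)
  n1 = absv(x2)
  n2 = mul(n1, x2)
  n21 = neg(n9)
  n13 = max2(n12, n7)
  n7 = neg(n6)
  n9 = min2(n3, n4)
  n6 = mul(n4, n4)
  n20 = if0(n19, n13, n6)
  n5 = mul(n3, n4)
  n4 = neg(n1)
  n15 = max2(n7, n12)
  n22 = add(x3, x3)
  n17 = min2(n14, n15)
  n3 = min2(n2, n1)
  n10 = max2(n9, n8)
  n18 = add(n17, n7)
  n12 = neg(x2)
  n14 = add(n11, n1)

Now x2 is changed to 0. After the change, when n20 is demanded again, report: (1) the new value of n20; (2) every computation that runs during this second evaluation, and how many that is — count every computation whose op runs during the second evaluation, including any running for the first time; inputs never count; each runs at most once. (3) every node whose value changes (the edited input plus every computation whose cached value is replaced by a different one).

New value of n20: 0.
Computations that run: n1, n4, n6, n7, n8, n11, n12, n13, n14, n15, n16, n17, n18, n19, n20 — 15 in total.
Values that change: x2, n1, n4, n6, n7, n8, n11, n12, n13, n14, n15, n16, n17, n18, n19, n20.
Key observation: a condition flipped, so demand moved to the other branch — n2, n3, n9, n10 are never re-examined.

First evaluation (everything demanded from the output):
  n1 = absv(-6) = 6
  n2 = mul(6, -6) = -36
  n3 = min2(-36, 6) = -36
  n4 = neg(6) = -6
  n6 = mul(-6, -6) = 36
  n7 = neg(36) = -36
  n8 = min2(-36, -6) = -36
  n9 = min2(-36, -6) = -36
  n10 = max2(-36, -36) = -36
  n11 = if0(x2=-6 -> else branch n10) = -36
  n12 = neg(-6) = 6
  n13 = max2(6, -36) = 6
  n14 = add(-36, 6) = -30
  n15 = max2(-36, 6) = 6
  n16 = add(6, 6) = 12
  n17 = min2(-30, 6) = -30
  n18 = add(-30, -36) = -66
  n19 = sub(-66, 12) = -78
  n20 = if0(n19=-78 -> else branch n6) = 36

Propagation after the edit:
  n1: runs — x2 -6->0; result 0.
  n2: marked dirty but never re-examined — demand shifted away from it.
  n3: marked dirty but never re-examined — demand shifted away from it.
  n4: runs — n1 6->0; result 0.
  n6: runs — n4 -6->0; n4 -6->0; result 0.
  n7: runs — n6 36->0; result 0.
  n8: runs — n7 -36->0; x2 -6->0; result 0.
  n9: marked dirty but never re-examined — demand shifted away from it.
  n10: marked dirty but never re-examined — demand shifted away from it.
  n11: runs — x2 -6->0; result 0.
  n12: runs — x2 -6->0; result 0.
  n13: runs — n12 6->0; n7 -36->0; result 0.
  n14: runs — n11 -36->0; n1 6->0; result 0.
  n15: runs — n7 -36->0; n12 6->0; result 0.
  n16: runs — n13 6->0; n15 6->0; result 0.
  n17: runs — n14 -30->0; n15 6->0; result 0.
  n18: runs — n17 -30->0; n7 -36->0; result 0.
  n19: runs — n18 -66->0; n16 12->0; result 0.
  n20: runs — n19 -78->0; n6 36->0; result 0.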